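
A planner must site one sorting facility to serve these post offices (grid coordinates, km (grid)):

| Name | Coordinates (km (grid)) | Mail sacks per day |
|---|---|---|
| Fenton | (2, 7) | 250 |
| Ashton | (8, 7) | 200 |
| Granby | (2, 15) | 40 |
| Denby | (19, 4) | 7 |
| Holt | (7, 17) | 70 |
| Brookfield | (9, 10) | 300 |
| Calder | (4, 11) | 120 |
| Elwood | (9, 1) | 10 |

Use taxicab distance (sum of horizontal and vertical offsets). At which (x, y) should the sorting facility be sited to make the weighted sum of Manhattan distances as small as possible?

Manhattan distance separates: Σwᵢ(|x−xᵢ|+|y−yᵢ|) = Σwᵢ|x−xᵢ| + Σwᵢ|y−yᵢ|, so x and y are optimised independently as 1-D weighted medians.
Total weight W = 997; half = 498.5.
x-coordinate, sorted with cumulative weight:
  x=2 (Fenton, w=250) cum 250
  x=2 (Granby, w=40) cum 290
  x=4 (Calder, w=120) cum 410
  x=7 (Holt, w=70) cum 480
  x=8 (Ashton, w=200) cum 680  ← median
  x=9 (Brookfield, w=300) cum 980
  x=9 (Elwood, w=10) cum 990
  x=19 (Denby, w=7) cum 997
⇒ x* = 8
y-coordinate, sorted with cumulative weight:
  y=1 (Elwood, w=10) cum 10
  y=4 (Denby, w=7) cum 17
  y=7 (Fenton, w=250) cum 267
  y=7 (Ashton, w=200) cum 467
  y=10 (Brookfield, w=300) cum 767  ← median
  y=11 (Calder, w=120) cum 887
  y=15 (Granby, w=40) cum 927
  y=17 (Holt, w=70) cum 997
⇒ y* = 10

(8, 10)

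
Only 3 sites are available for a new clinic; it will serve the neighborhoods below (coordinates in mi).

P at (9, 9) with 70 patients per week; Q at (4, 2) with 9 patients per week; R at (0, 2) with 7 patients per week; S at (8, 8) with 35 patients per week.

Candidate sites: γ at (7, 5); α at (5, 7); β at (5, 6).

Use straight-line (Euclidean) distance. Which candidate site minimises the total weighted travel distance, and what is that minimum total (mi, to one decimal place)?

Total weighted distance at each candidate:
  γ (7, 5): total = 515.2
  α (5, 7): total = 519.1
  β (5, 6): total = 558.1
Minimum is at γ with total 515.2 mi.

γ, total 515.2 mi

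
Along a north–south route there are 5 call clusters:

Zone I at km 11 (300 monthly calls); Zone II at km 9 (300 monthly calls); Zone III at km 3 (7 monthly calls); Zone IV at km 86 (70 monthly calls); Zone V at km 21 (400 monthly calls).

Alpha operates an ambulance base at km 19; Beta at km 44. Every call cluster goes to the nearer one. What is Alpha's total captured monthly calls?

1007

The indifferent point is the midpoint (19+44)/2 = 31.5; call clusters left of it (closer to Alpha at 19) go to Alpha, those right go to Beta.
  Zone III at 3 (w=7) → Alpha
  Zone II at 9 (w=300) → Alpha
  Zone I at 11 (w=300) → Alpha
  Zone V at 21 (w=400) → Alpha
  Zone IV at 86 (w=70) → Beta
Alpha captures 1007; Beta captures 70.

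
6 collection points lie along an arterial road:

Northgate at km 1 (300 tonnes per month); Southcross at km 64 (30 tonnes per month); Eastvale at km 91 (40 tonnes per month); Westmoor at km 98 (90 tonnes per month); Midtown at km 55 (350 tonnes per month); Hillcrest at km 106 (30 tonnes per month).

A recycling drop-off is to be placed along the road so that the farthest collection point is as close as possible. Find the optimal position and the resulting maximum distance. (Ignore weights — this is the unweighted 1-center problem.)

The 1-center on a line is the midpoint of the two extreme points: leftmost at 1, rightmost at 106.
Optimal location = (1 + 106)/2 = 53.5; maximum distance = (106 − 1)/2 = 52.5.

location 53.5, max distance 52.5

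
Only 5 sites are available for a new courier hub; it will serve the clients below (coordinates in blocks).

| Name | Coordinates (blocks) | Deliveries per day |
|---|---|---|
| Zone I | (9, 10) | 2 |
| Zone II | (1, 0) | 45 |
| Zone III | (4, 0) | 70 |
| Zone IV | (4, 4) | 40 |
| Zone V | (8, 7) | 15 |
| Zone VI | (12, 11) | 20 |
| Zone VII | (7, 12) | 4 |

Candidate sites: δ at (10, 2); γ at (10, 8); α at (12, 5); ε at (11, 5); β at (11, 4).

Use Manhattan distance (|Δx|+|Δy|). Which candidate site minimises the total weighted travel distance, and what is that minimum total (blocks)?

Total weighted distance at each candidate:
  δ (10, 2): total = 1770
  γ (10, 8): total = 2324
  α (12, 5): total = 2264
  ε (11, 5): total = 2108
  β (11, 4): total = 1994
Minimum is at δ with total 1770 blocks.

δ, total 1770 blocks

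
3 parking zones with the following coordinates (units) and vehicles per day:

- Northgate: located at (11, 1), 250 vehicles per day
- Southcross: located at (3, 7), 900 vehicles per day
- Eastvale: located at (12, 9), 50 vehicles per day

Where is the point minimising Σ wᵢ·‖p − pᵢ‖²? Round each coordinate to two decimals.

(5.04, 5.83)

The minimiser of Σwᵢ‖p−pᵢ‖² is the weighted centroid p* = (Σwᵢpᵢ)/(Σwᵢ).
Σwᵢ = 1200.
Σwᵢxᵢ = 250·11 + 900·3 + 50·12 = 6050.
Σwᵢyᵢ = 250·1 + 900·7 + 50·9 = 7000.
x* = 6050/1200 = 5.04, y* = 7000/1200 = 5.83.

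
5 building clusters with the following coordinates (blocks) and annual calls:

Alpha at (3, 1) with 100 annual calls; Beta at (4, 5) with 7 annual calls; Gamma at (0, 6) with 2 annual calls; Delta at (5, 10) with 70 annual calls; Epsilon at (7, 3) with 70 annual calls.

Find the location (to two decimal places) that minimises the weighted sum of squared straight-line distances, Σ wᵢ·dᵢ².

(4.69, 4.24)

The minimiser of Σwᵢ‖p−pᵢ‖² is the weighted centroid p* = (Σwᵢpᵢ)/(Σwᵢ).
Σwᵢ = 249.
Σwᵢxᵢ = 100·3 + 7·4 + 2·0 + 70·5 + 70·7 = 1168.
Σwᵢyᵢ = 100·1 + 7·5 + 2·6 + 70·10 + 70·3 = 1057.
x* = 1168/249 = 4.69, y* = 1057/249 = 4.24.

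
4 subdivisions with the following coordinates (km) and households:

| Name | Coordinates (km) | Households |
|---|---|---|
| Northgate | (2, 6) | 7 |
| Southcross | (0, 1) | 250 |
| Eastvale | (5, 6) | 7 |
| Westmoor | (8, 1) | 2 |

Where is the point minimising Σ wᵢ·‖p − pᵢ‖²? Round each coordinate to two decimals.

The minimiser of Σwᵢ‖p−pᵢ‖² is the weighted centroid p* = (Σwᵢpᵢ)/(Σwᵢ).
Σwᵢ = 266.
Σwᵢxᵢ = 7·2 + 250·0 + 7·5 + 2·8 = 65.
Σwᵢyᵢ = 7·6 + 250·1 + 7·6 + 2·1 = 336.
x* = 65/266 = 0.24, y* = 336/266 = 1.26.

(0.24, 1.26)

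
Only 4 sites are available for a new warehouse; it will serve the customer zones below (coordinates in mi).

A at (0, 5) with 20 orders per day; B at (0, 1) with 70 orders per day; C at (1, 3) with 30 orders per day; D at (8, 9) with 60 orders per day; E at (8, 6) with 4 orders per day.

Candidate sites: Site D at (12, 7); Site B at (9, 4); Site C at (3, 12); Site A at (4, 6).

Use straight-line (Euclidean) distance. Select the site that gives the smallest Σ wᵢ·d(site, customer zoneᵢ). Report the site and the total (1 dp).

Site A, total 974.0 mi

Total weighted distance at each candidate:
  Site D (12, 7): total = 1818.4
  Site B (9, 4): total = 1401.9
  Site C (3, 12): total = 1608.1
  Site A (4, 6): total = 974.0
Minimum is at Site A with total 974.0 mi.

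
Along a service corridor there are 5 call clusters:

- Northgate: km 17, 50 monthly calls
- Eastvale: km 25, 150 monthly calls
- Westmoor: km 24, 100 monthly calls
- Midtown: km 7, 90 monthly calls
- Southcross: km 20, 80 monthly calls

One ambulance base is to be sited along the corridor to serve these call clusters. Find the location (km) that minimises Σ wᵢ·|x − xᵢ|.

x = 24

For a sum of weighted absolute distances on a line, the optimum is the weighted median (not the mean). Total weight W = 470; half-weight = 235.
Sort by position and accumulate weight:
  km 7 (Midtown, w=90) → cum 90
  km 17 (Northgate, w=50) → cum 140
  km 20 (Southcross, w=80) → cum 220
  km 24 (Westmoor, w=100) → cum 320  ≥ 235 → median here
  km 25 (Eastvale, w=150) → cum 470
Optimal location: km 24.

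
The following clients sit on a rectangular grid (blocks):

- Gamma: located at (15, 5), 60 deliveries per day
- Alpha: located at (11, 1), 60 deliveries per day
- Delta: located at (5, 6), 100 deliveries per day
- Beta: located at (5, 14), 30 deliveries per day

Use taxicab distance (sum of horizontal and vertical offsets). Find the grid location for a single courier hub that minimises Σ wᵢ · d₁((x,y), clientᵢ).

Manhattan distance separates: Σwᵢ(|x−xᵢ|+|y−yᵢ|) = Σwᵢ|x−xᵢ| + Σwᵢ|y−yᵢ|, so x and y are optimised independently as 1-D weighted medians.
Total weight W = 250; half = 125.
x-coordinate, sorted with cumulative weight:
  x=5 (Delta, w=100) cum 100
  x=5 (Beta, w=30) cum 130  ← median
  x=11 (Alpha, w=60) cum 190
  x=15 (Gamma, w=60) cum 250
⇒ x* = 5
y-coordinate, sorted with cumulative weight:
  y=1 (Alpha, w=60) cum 60
  y=5 (Gamma, w=60) cum 120
  y=6 (Delta, w=100) cum 220  ← median
  y=14 (Beta, w=30) cum 250
⇒ y* = 6

(5, 6)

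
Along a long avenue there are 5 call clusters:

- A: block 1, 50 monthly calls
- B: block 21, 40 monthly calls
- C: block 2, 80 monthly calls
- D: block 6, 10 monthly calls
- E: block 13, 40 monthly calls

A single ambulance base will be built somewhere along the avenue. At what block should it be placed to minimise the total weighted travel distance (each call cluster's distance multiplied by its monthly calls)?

x = 2

For a sum of weighted absolute distances on a line, the optimum is the weighted median (not the mean). Total weight W = 220; half-weight = 110.
Sort by position and accumulate weight:
  block 1 (A, w=50) → cum 50
  block 2 (C, w=80) → cum 130  ≥ 110 → median here
  block 6 (D, w=10) → cum 140
  block 13 (E, w=40) → cum 180
  block 21 (B, w=40) → cum 220
Optimal location: block 2.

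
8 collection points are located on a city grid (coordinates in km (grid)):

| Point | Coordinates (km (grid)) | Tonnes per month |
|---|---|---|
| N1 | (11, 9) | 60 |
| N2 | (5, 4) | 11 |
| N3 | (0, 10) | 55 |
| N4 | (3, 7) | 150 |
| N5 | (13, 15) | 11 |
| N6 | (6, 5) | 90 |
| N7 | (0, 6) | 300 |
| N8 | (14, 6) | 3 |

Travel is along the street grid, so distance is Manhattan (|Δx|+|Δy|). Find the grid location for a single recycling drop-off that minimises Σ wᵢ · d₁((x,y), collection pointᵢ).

(0, 6)

Manhattan distance separates: Σwᵢ(|x−xᵢ|+|y−yᵢ|) = Σwᵢ|x−xᵢ| + Σwᵢ|y−yᵢ|, so x and y are optimised independently as 1-D weighted medians.
Total weight W = 680; half = 340.
x-coordinate, sorted with cumulative weight:
  x=0 (N3, w=55) cum 55
  x=0 (N7, w=300) cum 355  ← median
  x=3 (N4, w=150) cum 505
  x=5 (N2, w=11) cum 516
  x=6 (N6, w=90) cum 606
  x=11 (N1, w=60) cum 666
  x=13 (N5, w=11) cum 677
  x=14 (N8, w=3) cum 680
⇒ x* = 0
y-coordinate, sorted with cumulative weight:
  y=4 (N2, w=11) cum 11
  y=5 (N6, w=90) cum 101
  y=6 (N7, w=300) cum 401  ← median
  y=6 (N8, w=3) cum 404
  y=7 (N4, w=150) cum 554
  y=9 (N1, w=60) cum 614
  y=10 (N3, w=55) cum 669
  y=15 (N5, w=11) cum 680
⇒ y* = 6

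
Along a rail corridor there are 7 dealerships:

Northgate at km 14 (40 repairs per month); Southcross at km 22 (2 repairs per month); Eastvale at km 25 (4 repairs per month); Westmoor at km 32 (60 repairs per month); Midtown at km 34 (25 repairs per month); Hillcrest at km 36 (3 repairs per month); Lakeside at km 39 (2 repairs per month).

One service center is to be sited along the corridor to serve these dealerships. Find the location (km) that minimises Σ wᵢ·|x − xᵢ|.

x = 32

For a sum of weighted absolute distances on a line, the optimum is the weighted median (not the mean). Total weight W = 136; half-weight = 68.
Sort by position and accumulate weight:
  km 14 (Northgate, w=40) → cum 40
  km 22 (Southcross, w=2) → cum 42
  km 25 (Eastvale, w=4) → cum 46
  km 32 (Westmoor, w=60) → cum 106  ≥ 68 → median here
  km 34 (Midtown, w=25) → cum 131
  km 36 (Hillcrest, w=3) → cum 134
  km 39 (Lakeside, w=2) → cum 136
Optimal location: km 32.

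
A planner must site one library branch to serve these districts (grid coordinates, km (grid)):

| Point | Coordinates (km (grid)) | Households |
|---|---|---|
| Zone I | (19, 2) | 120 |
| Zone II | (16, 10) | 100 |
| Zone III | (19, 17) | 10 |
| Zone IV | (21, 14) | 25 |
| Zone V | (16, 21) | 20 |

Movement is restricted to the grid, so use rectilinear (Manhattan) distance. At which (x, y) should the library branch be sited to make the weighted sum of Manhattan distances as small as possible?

(19, 10)

Manhattan distance separates: Σwᵢ(|x−xᵢ|+|y−yᵢ|) = Σwᵢ|x−xᵢ| + Σwᵢ|y−yᵢ|, so x and y are optimised independently as 1-D weighted medians.
Total weight W = 275; half = 137.5.
x-coordinate, sorted with cumulative weight:
  x=16 (Zone II, w=100) cum 100
  x=16 (Zone V, w=20) cum 120
  x=19 (Zone I, w=120) cum 240  ← median
  x=19 (Zone III, w=10) cum 250
  x=21 (Zone IV, w=25) cum 275
⇒ x* = 19
y-coordinate, sorted with cumulative weight:
  y=2 (Zone I, w=120) cum 120
  y=10 (Zone II, w=100) cum 220  ← median
  y=14 (Zone IV, w=25) cum 245
  y=17 (Zone III, w=10) cum 255
  y=21 (Zone V, w=20) cum 275
⇒ y* = 10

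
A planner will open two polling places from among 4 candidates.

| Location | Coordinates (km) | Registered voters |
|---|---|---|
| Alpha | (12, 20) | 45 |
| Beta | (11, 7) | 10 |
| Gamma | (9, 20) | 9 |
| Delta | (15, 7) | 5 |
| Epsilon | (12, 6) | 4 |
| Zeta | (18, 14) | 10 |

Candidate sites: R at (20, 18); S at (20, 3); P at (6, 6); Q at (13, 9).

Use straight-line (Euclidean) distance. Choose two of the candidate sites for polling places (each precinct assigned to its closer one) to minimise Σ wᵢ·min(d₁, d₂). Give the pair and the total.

{R, Q}, total 571.5

Evaluate every pair (each demand assigned to the nearer of the two):
  {R, Q}: total = 571.5
  {R, P}: total = 636.7
  {R, S}: total = 681.1
  {S, Q}: total = 728.2
  {P, Q}: total = 728.2
  {S, P}: total = 1033.1
Best pair: {R, Q} with total 571.5.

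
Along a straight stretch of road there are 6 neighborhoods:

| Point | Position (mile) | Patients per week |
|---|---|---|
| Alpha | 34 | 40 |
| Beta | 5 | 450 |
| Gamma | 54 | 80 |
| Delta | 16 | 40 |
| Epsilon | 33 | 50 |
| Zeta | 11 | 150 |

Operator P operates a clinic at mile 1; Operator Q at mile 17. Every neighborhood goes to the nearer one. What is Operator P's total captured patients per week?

The indifferent point is the midpoint (1+17)/2 = 9; neighborhoods left of it (closer to Operator P at 1) go to Operator P, those right go to Operator Q.
  Beta at 5 (w=450) → Operator P
  Zeta at 11 (w=150) → Operator Q
  Delta at 16 (w=40) → Operator Q
  Epsilon at 33 (w=50) → Operator Q
  Alpha at 34 (w=40) → Operator Q
  Gamma at 54 (w=80) → Operator Q
Operator P captures 450; Operator Q captures 360.

450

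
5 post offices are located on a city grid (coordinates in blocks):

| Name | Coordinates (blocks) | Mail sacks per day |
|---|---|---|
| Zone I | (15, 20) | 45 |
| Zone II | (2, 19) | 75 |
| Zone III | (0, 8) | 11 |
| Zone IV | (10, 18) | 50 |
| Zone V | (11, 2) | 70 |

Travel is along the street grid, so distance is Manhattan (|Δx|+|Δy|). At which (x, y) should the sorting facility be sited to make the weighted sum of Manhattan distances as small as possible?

Manhattan distance separates: Σwᵢ(|x−xᵢ|+|y−yᵢ|) = Σwᵢ|x−xᵢ| + Σwᵢ|y−yᵢ|, so x and y are optimised independently as 1-D weighted medians.
Total weight W = 251; half = 125.5.
x-coordinate, sorted with cumulative weight:
  x=0 (Zone III, w=11) cum 11
  x=2 (Zone II, w=75) cum 86
  x=10 (Zone IV, w=50) cum 136  ← median
  x=11 (Zone V, w=70) cum 206
  x=15 (Zone I, w=45) cum 251
⇒ x* = 10
y-coordinate, sorted with cumulative weight:
  y=2 (Zone V, w=70) cum 70
  y=8 (Zone III, w=11) cum 81
  y=18 (Zone IV, w=50) cum 131  ← median
  y=19 (Zone II, w=75) cum 206
  y=20 (Zone I, w=45) cum 251
⇒ y* = 18

(10, 18)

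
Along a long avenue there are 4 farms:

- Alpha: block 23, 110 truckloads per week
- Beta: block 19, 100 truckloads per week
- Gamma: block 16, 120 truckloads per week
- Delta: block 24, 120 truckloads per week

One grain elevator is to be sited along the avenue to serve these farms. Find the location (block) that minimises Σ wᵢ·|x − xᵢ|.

x = 23

For a sum of weighted absolute distances on a line, the optimum is the weighted median (not the mean). Total weight W = 450; half-weight = 225.
Sort by position and accumulate weight:
  block 16 (Gamma, w=120) → cum 120
  block 19 (Beta, w=100) → cum 220
  block 23 (Alpha, w=110) → cum 330  ≥ 225 → median here
  block 24 (Delta, w=120) → cum 450
Optimal location: block 23.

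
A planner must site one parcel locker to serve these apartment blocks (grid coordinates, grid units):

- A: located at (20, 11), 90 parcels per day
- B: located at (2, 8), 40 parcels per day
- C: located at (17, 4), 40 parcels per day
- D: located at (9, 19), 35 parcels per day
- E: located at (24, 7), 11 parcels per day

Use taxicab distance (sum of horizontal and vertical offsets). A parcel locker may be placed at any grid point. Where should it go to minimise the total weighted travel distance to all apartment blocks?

(17, 11)

Manhattan distance separates: Σwᵢ(|x−xᵢ|+|y−yᵢ|) = Σwᵢ|x−xᵢ| + Σwᵢ|y−yᵢ|, so x and y are optimised independently as 1-D weighted medians.
Total weight W = 216; half = 108.
x-coordinate, sorted with cumulative weight:
  x=2 (B, w=40) cum 40
  x=9 (D, w=35) cum 75
  x=17 (C, w=40) cum 115  ← median
  x=20 (A, w=90) cum 205
  x=24 (E, w=11) cum 216
⇒ x* = 17
y-coordinate, sorted with cumulative weight:
  y=4 (C, w=40) cum 40
  y=7 (E, w=11) cum 51
  y=8 (B, w=40) cum 91
  y=11 (A, w=90) cum 181  ← median
  y=19 (D, w=35) cum 216
⇒ y* = 11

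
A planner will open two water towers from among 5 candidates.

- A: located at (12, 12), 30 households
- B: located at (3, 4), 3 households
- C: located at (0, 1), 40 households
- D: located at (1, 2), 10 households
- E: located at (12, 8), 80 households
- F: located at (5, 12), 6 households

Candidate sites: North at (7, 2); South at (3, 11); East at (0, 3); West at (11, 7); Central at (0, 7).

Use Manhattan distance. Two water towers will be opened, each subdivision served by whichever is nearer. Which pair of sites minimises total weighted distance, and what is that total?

{East, West}, total 518

Evaluate every pair (each demand assigned to the nearer of the two):
  {East, West}: total = 518
  {West, Central}: total = 718
  {North, West}: total = 804
  {South, West}: total = 1009
  {South, East}: total = 1390
  {North, East}: total = 1514
  {North, South}: total = 1596
  {South, Central}: total = 1596
  {North, Central}: total = 1708
  {East, Central}: total = 1722
Best pair: {East, West} with total 518.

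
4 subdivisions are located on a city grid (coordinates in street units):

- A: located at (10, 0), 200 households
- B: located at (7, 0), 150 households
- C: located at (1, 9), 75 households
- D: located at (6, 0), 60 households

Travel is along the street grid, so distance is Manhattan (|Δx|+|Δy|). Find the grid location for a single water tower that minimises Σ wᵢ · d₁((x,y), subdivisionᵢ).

(7, 0)

Manhattan distance separates: Σwᵢ(|x−xᵢ|+|y−yᵢ|) = Σwᵢ|x−xᵢ| + Σwᵢ|y−yᵢ|, so x and y are optimised independently as 1-D weighted medians.
Total weight W = 485; half = 242.5.
x-coordinate, sorted with cumulative weight:
  x=1 (C, w=75) cum 75
  x=6 (D, w=60) cum 135
  x=7 (B, w=150) cum 285  ← median
  x=10 (A, w=200) cum 485
⇒ x* = 7
y-coordinate, sorted with cumulative weight:
  y=0 (A, w=200) cum 200
  y=0 (B, w=150) cum 350  ← median
  y=0 (D, w=60) cum 410
  y=9 (C, w=75) cum 485
⇒ y* = 0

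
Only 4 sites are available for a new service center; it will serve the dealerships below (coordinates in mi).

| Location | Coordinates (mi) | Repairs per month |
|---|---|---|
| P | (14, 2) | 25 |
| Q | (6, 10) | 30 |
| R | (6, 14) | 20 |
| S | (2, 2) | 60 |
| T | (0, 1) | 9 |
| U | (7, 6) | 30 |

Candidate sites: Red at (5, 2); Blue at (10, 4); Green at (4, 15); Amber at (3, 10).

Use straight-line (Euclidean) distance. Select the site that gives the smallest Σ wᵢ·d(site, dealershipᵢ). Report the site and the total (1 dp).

Red, total 1067.8 mi

Total weighted distance at each candidate:
  Red (5, 2): total = 1067.8
  Blue (10, 4): total = 1240.4
  Green (4, 15): total = 1821.1
  Amber (3, 10): total = 1268.9
Minimum is at Red with total 1067.8 mi.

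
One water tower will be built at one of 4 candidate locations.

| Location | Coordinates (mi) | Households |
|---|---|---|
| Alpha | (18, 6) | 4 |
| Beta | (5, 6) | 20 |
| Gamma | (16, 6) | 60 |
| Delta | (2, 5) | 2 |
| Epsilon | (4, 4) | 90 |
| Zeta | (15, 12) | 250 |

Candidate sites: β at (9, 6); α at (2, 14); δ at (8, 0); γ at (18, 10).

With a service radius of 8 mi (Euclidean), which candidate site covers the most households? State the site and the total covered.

Coverage radius r = 8 mi; a point is covered iff (Δx)²+(Δy)² ≤ 8² = 64.
  β (9, 6): covers {Beta, Gamma, Delta, Epsilon} → 172
  α (2, 14): covers {none} → 0
  δ (8, 0): covers {Beta, Delta, Epsilon} → 112
  γ (18, 10): covers {Alpha, Gamma, Zeta} → 314
Maximum coverage at γ: 314 households.

γ, covering 314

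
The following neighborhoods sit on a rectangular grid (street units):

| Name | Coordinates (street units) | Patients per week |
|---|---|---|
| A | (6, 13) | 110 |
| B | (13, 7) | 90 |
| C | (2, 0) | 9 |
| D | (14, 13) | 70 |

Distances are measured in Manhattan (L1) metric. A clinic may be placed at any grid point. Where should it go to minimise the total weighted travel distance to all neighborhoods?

Manhattan distance separates: Σwᵢ(|x−xᵢ|+|y−yᵢ|) = Σwᵢ|x−xᵢ| + Σwᵢ|y−yᵢ|, so x and y are optimised independently as 1-D weighted medians.
Total weight W = 279; half = 139.5.
x-coordinate, sorted with cumulative weight:
  x=2 (C, w=9) cum 9
  x=6 (A, w=110) cum 119
  x=13 (B, w=90) cum 209  ← median
  x=14 (D, w=70) cum 279
⇒ x* = 13
y-coordinate, sorted with cumulative weight:
  y=0 (C, w=9) cum 9
  y=7 (B, w=90) cum 99
  y=13 (A, w=110) cum 209  ← median
  y=13 (D, w=70) cum 279
⇒ y* = 13

(13, 13)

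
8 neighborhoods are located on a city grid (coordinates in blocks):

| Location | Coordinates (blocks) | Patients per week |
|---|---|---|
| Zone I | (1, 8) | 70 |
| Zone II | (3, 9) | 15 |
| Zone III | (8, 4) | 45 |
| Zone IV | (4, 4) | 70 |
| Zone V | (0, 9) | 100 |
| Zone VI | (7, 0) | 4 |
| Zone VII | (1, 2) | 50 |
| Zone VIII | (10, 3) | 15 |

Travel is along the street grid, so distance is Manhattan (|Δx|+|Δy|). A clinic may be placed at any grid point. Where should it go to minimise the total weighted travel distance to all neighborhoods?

(1, 8)

Manhattan distance separates: Σwᵢ(|x−xᵢ|+|y−yᵢ|) = Σwᵢ|x−xᵢ| + Σwᵢ|y−yᵢ|, so x and y are optimised independently as 1-D weighted medians.
Total weight W = 369; half = 184.5.
x-coordinate, sorted with cumulative weight:
  x=0 (Zone V, w=100) cum 100
  x=1 (Zone I, w=70) cum 170
  x=1 (Zone VII, w=50) cum 220  ← median
  x=3 (Zone II, w=15) cum 235
  x=4 (Zone IV, w=70) cum 305
  x=7 (Zone VI, w=4) cum 309
  x=8 (Zone III, w=45) cum 354
  x=10 (Zone VIII, w=15) cum 369
⇒ x* = 1
y-coordinate, sorted with cumulative weight:
  y=0 (Zone VI, w=4) cum 4
  y=2 (Zone VII, w=50) cum 54
  y=3 (Zone VIII, w=15) cum 69
  y=4 (Zone III, w=45) cum 114
  y=4 (Zone IV, w=70) cum 184
  y=8 (Zone I, w=70) cum 254  ← median
  y=9 (Zone II, w=15) cum 269
  y=9 (Zone V, w=100) cum 369
⇒ y* = 8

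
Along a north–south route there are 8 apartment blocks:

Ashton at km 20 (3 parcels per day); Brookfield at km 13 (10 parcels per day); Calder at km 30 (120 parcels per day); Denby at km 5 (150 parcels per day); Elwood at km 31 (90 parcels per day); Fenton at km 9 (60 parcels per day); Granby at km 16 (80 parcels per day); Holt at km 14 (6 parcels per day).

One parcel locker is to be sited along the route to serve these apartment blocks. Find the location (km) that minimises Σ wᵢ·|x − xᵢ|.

x = 16

For a sum of weighted absolute distances on a line, the optimum is the weighted median (not the mean). Total weight W = 519; half-weight = 259.5.
Sort by position and accumulate weight:
  km 5 (Denby, w=150) → cum 150
  km 9 (Fenton, w=60) → cum 210
  km 13 (Brookfield, w=10) → cum 220
  km 14 (Holt, w=6) → cum 226
  km 16 (Granby, w=80) → cum 306  ≥ 259.5 → median here
  km 20 (Ashton, w=3) → cum 309
  km 30 (Calder, w=120) → cum 429
  km 31 (Elwood, w=90) → cum 519
Optimal location: km 16.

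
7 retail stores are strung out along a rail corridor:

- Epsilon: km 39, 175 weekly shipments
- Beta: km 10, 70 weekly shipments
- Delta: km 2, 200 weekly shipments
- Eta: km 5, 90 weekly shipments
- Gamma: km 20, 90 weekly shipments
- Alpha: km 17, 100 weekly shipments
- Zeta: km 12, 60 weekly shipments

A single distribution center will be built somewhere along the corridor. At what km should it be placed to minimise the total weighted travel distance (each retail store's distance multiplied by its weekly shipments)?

x = 12

For a sum of weighted absolute distances on a line, the optimum is the weighted median (not the mean). Total weight W = 785; half-weight = 392.5.
Sort by position and accumulate weight:
  km 2 (Delta, w=200) → cum 200
  km 5 (Eta, w=90) → cum 290
  km 10 (Beta, w=70) → cum 360
  km 12 (Zeta, w=60) → cum 420  ≥ 392.5 → median here
  km 17 (Alpha, w=100) → cum 520
  km 20 (Gamma, w=90) → cum 610
  km 39 (Epsilon, w=175) → cum 785
Optimal location: km 12.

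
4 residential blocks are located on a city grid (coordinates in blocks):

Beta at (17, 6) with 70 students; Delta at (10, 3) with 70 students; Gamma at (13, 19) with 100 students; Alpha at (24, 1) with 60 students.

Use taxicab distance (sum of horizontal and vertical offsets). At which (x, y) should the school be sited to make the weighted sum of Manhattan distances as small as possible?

(13, 6)

Manhattan distance separates: Σwᵢ(|x−xᵢ|+|y−yᵢ|) = Σwᵢ|x−xᵢ| + Σwᵢ|y−yᵢ|, so x and y are optimised independently as 1-D weighted medians.
Total weight W = 300; half = 150.
x-coordinate, sorted with cumulative weight:
  x=10 (Delta, w=70) cum 70
  x=13 (Gamma, w=100) cum 170  ← median
  x=17 (Beta, w=70) cum 240
  x=24 (Alpha, w=60) cum 300
⇒ x* = 13
y-coordinate, sorted with cumulative weight:
  y=1 (Alpha, w=60) cum 60
  y=3 (Delta, w=70) cum 130
  y=6 (Beta, w=70) cum 200  ← median
  y=19 (Gamma, w=100) cum 300
⇒ y* = 6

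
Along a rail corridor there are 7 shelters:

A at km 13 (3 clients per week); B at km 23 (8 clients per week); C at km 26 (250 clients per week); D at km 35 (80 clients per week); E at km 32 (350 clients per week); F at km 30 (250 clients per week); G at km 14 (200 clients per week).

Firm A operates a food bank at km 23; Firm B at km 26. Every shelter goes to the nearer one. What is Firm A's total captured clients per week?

211

The indifferent point is the midpoint (23+26)/2 = 24.5; shelters left of it (closer to Firm A at 23) go to Firm A, those right go to Firm B.
  A at 13 (w=3) → Firm A
  G at 14 (w=200) → Firm A
  B at 23 (w=8) → Firm A
  C at 26 (w=250) → Firm B
  F at 30 (w=250) → Firm B
  E at 32 (w=350) → Firm B
  D at 35 (w=80) → Firm B
Firm A captures 211; Firm B captures 930.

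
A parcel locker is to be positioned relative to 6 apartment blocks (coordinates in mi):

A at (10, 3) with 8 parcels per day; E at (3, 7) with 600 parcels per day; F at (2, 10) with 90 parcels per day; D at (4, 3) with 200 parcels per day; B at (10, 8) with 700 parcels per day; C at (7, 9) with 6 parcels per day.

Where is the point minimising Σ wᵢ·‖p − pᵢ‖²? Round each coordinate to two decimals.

(6.17, 7.09)

The minimiser of Σwᵢ‖p−pᵢ‖² is the weighted centroid p* = (Σwᵢpᵢ)/(Σwᵢ).
Σwᵢ = 1604.
Σwᵢxᵢ = 8·10 + 600·3 + 90·2 + 200·4 + 700·10 + 6·7 = 9902.
Σwᵢyᵢ = 8·3 + 600·7 + 90·10 + 200·3 + 700·8 + 6·9 = 11378.
x* = 9902/1604 = 6.17, y* = 11378/1604 = 7.09.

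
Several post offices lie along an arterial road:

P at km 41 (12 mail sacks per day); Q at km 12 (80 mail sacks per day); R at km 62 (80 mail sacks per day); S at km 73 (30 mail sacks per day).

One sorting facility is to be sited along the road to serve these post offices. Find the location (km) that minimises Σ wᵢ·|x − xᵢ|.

For a sum of weighted absolute distances on a line, the optimum is the weighted median (not the mean). Total weight W = 202; half-weight = 101.
Sort by position and accumulate weight:
  km 12 (Q, w=80) → cum 80
  km 41 (P, w=12) → cum 92
  km 62 (R, w=80) → cum 172  ≥ 101 → median here
  km 73 (S, w=30) → cum 202
Optimal location: km 62.

x = 62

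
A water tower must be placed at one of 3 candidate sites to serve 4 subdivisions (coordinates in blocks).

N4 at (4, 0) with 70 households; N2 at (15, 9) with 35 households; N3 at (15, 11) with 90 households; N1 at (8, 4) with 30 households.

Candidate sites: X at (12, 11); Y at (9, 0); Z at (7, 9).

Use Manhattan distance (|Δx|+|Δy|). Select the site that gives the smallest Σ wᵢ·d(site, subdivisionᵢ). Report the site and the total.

Total weighted distance at each candidate:
  X (12, 11): total = 2105
  Y (9, 0): total = 2555
  Z (7, 9): total = 2200
Minimum is at X with total 2105 blocks.

X, total 2105 blocks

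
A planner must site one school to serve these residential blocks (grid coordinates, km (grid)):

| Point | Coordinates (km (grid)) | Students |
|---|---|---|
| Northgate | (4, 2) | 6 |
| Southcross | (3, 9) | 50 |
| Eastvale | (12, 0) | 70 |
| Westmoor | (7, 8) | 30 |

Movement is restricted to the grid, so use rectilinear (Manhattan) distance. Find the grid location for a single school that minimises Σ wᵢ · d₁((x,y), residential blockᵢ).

Manhattan distance separates: Σwᵢ(|x−xᵢ|+|y−yᵢ|) = Σwᵢ|x−xᵢ| + Σwᵢ|y−yᵢ|, so x and y are optimised independently as 1-D weighted medians.
Total weight W = 156; half = 78.
x-coordinate, sorted with cumulative weight:
  x=3 (Southcross, w=50) cum 50
  x=4 (Northgate, w=6) cum 56
  x=7 (Westmoor, w=30) cum 86  ← median
  x=12 (Eastvale, w=70) cum 156
⇒ x* = 7
y-coordinate, sorted with cumulative weight:
  y=0 (Eastvale, w=70) cum 70
  y=2 (Northgate, w=6) cum 76
  y=8 (Westmoor, w=30) cum 106  ← median
  y=9 (Southcross, w=50) cum 156
⇒ y* = 8

(7, 8)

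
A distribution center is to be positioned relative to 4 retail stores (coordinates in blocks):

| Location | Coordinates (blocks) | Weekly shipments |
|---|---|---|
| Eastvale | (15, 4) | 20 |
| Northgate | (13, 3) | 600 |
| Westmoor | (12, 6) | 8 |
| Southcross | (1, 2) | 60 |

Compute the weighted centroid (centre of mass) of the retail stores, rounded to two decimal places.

(12.00, 2.98)

The minimiser of Σwᵢ‖p−pᵢ‖² is the weighted centroid p* = (Σwᵢpᵢ)/(Σwᵢ).
Σwᵢ = 688.
Σwᵢxᵢ = 20·15 + 600·13 + 8·12 + 60·1 = 8256.
Σwᵢyᵢ = 20·4 + 600·3 + 8·6 + 60·2 = 2048.
x* = 8256/688 = 12.00, y* = 2048/688 = 2.98.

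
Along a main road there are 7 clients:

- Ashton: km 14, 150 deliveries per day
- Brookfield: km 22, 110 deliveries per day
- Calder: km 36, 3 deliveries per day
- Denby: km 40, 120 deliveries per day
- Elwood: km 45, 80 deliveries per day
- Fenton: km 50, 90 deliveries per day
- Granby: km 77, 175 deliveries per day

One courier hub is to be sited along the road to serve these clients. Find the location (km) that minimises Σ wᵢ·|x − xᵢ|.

For a sum of weighted absolute distances on a line, the optimum is the weighted median (not the mean). Total weight W = 728; half-weight = 364.
Sort by position and accumulate weight:
  km 14 (Ashton, w=150) → cum 150
  km 22 (Brookfield, w=110) → cum 260
  km 36 (Calder, w=3) → cum 263
  km 40 (Denby, w=120) → cum 383  ≥ 364 → median here
  km 45 (Elwood, w=80) → cum 463
  km 50 (Fenton, w=90) → cum 553
  km 77 (Granby, w=175) → cum 728
Optimal location: km 40.

x = 40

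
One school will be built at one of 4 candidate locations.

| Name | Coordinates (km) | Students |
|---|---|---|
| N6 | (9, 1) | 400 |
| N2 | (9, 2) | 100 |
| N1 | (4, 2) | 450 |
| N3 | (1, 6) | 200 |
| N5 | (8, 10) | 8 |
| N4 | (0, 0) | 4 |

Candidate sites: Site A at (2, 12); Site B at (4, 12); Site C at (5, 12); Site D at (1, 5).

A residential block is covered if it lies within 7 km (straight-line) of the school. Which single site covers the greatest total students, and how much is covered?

Coverage radius r = 7 km; a point is covered iff (Δx)²+(Δy)² ≤ 7² = 49.
  Site A (2, 12): covers {N3, N5} → 208
  Site B (4, 12): covers {N3, N5} → 208
  Site C (5, 12): covers {N5} → 8
  Site D (1, 5): covers {N1, N3, N4} → 654
Maximum coverage at Site D: 654 students.

Site D, covering 654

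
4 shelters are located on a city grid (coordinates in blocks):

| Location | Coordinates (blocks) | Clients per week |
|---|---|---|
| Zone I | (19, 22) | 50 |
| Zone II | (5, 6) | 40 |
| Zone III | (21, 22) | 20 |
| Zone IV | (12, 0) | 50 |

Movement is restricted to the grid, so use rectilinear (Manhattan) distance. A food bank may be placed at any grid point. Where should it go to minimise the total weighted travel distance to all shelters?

Manhattan distance separates: Σwᵢ(|x−xᵢ|+|y−yᵢ|) = Σwᵢ|x−xᵢ| + Σwᵢ|y−yᵢ|, so x and y are optimised independently as 1-D weighted medians.
Total weight W = 160; half = 80.
x-coordinate, sorted with cumulative weight:
  x=5 (Zone II, w=40) cum 40
  x=12 (Zone IV, w=50) cum 90  ← median
  x=19 (Zone I, w=50) cum 140
  x=21 (Zone III, w=20) cum 160
⇒ x* = 12
y-coordinate, sorted with cumulative weight:
  y=0 (Zone IV, w=50) cum 50
  y=6 (Zone II, w=40) cum 90  ← median
  y=22 (Zone I, w=50) cum 140
  y=22 (Zone III, w=20) cum 160
⇒ y* = 6

(12, 6)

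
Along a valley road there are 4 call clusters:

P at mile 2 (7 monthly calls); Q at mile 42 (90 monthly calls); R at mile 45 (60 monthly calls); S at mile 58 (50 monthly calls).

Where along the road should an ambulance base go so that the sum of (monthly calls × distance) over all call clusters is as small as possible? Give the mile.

x = 45

For a sum of weighted absolute distances on a line, the optimum is the weighted median (not the mean). Total weight W = 207; half-weight = 103.5.
Sort by position and accumulate weight:
  mile 2 (P, w=7) → cum 7
  mile 42 (Q, w=90) → cum 97
  mile 45 (R, w=60) → cum 157  ≥ 103.5 → median here
  mile 58 (S, w=50) → cum 207
Optimal location: mile 45.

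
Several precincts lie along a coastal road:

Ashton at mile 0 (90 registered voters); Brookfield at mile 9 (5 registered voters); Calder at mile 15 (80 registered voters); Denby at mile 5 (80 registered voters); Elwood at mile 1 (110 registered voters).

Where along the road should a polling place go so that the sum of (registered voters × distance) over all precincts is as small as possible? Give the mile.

x = 1

For a sum of weighted absolute distances on a line, the optimum is the weighted median (not the mean). Total weight W = 365; half-weight = 182.5.
Sort by position and accumulate weight:
  mile 0 (Ashton, w=90) → cum 90
  mile 1 (Elwood, w=110) → cum 200  ≥ 182.5 → median here
  mile 5 (Denby, w=80) → cum 280
  mile 9 (Brookfield, w=5) → cum 285
  mile 15 (Calder, w=80) → cum 365
Optimal location: mile 1.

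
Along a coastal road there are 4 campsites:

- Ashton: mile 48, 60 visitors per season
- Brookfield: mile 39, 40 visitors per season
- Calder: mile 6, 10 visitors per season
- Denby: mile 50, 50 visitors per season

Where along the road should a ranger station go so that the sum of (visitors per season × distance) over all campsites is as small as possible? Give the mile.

For a sum of weighted absolute distances on a line, the optimum is the weighted median (not the mean). Total weight W = 160; half-weight = 80.
Sort by position and accumulate weight:
  mile 6 (Calder, w=10) → cum 10
  mile 39 (Brookfield, w=40) → cum 50
  mile 48 (Ashton, w=60) → cum 110  ≥ 80 → median here
  mile 50 (Denby, w=50) → cum 160
Optimal location: mile 48.

x = 48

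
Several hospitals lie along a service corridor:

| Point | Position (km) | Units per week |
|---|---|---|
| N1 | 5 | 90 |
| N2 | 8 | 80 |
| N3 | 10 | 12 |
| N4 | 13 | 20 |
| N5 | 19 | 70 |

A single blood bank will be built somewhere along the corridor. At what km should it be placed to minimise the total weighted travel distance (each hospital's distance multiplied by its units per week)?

x = 8

For a sum of weighted absolute distances on a line, the optimum is the weighted median (not the mean). Total weight W = 272; half-weight = 136.
Sort by position and accumulate weight:
  km 5 (N1, w=90) → cum 90
  km 8 (N2, w=80) → cum 170  ≥ 136 → median here
  km 10 (N3, w=12) → cum 182
  km 13 (N4, w=20) → cum 202
  km 19 (N5, w=70) → cum 272
Optimal location: km 8.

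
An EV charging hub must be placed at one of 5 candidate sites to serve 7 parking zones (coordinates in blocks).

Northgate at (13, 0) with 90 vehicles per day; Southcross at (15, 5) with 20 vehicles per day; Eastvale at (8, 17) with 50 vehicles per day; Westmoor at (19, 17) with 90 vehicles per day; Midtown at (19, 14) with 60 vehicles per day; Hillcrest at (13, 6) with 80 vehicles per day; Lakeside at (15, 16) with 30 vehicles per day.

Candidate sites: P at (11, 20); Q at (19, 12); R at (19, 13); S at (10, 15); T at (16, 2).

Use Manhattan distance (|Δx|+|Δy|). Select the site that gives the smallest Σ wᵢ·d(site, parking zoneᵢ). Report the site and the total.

Total weighted distance at each candidate:
  P (11, 20): total = 6010
  Q (19, 12): total = 4410
  R (19, 13): total = 4370
  S (10, 15): total = 4850
  T (16, 2): total = 5210
Minimum is at R with total 4370 blocks.

R, total 4370 blocks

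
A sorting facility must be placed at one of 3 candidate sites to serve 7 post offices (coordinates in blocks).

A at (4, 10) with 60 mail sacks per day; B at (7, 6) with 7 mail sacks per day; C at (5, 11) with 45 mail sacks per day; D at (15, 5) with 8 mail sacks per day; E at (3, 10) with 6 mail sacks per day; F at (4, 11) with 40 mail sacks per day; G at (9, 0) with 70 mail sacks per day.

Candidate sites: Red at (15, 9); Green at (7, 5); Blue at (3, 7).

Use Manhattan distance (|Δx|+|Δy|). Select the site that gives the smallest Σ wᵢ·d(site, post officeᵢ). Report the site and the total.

Blue, total 1785 blocks

Total weighted distance at each candidate:
  Red (15, 9): total = 3017
  Green (7, 5): total = 1815
  Blue (3, 7): total = 1785
Minimum is at Blue with total 1785 blocks.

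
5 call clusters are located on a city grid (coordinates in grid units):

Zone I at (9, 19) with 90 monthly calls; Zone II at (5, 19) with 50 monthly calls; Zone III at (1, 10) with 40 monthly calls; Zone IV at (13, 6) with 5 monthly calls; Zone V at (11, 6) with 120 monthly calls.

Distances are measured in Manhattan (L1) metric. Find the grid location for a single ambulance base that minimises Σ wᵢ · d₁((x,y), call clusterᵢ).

Manhattan distance separates: Σwᵢ(|x−xᵢ|+|y−yᵢ|) = Σwᵢ|x−xᵢ| + Σwᵢ|y−yᵢ|, so x and y are optimised independently as 1-D weighted medians.
Total weight W = 305; half = 152.5.
x-coordinate, sorted with cumulative weight:
  x=1 (Zone III, w=40) cum 40
  x=5 (Zone II, w=50) cum 90
  x=9 (Zone I, w=90) cum 180  ← median
  x=11 (Zone V, w=120) cum 300
  x=13 (Zone IV, w=5) cum 305
⇒ x* = 9
y-coordinate, sorted with cumulative weight:
  y=6 (Zone IV, w=5) cum 5
  y=6 (Zone V, w=120) cum 125
  y=10 (Zone III, w=40) cum 165  ← median
  y=19 (Zone I, w=90) cum 255
  y=19 (Zone II, w=50) cum 305
⇒ y* = 10

(9, 10)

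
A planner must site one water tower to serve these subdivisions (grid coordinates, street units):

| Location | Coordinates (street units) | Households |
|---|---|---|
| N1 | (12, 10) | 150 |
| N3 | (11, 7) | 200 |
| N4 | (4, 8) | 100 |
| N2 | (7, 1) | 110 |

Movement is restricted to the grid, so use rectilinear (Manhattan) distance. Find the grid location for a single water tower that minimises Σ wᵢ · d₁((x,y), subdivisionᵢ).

(11, 7)

Manhattan distance separates: Σwᵢ(|x−xᵢ|+|y−yᵢ|) = Σwᵢ|x−xᵢ| + Σwᵢ|y−yᵢ|, so x and y are optimised independently as 1-D weighted medians.
Total weight W = 560; half = 280.
x-coordinate, sorted with cumulative weight:
  x=4 (N4, w=100) cum 100
  x=7 (N2, w=110) cum 210
  x=11 (N3, w=200) cum 410  ← median
  x=12 (N1, w=150) cum 560
⇒ x* = 11
y-coordinate, sorted with cumulative weight:
  y=1 (N2, w=110) cum 110
  y=7 (N3, w=200) cum 310  ← median
  y=8 (N4, w=100) cum 410
  y=10 (N1, w=150) cum 560
⇒ y* = 7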